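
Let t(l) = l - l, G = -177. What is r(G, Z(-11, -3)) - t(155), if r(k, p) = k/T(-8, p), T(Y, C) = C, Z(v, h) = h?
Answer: 59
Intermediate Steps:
t(l) = 0
r(k, p) = k/p
r(G, Z(-11, -3)) - t(155) = -177/(-3) - 1*0 = -177*(-⅓) + 0 = 59 + 0 = 59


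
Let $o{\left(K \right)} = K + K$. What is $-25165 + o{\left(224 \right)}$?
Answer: $-24717$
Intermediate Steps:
$o{\left(K \right)} = 2 K$
$-25165 + o{\left(224 \right)} = -25165 + 2 \cdot 224 = -25165 + 448 = -24717$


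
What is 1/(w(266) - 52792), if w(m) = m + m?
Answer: -1/52260 ≈ -1.9135e-5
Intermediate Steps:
w(m) = 2*m
1/(w(266) - 52792) = 1/(2*266 - 52792) = 1/(532 - 52792) = 1/(-52260) = -1/52260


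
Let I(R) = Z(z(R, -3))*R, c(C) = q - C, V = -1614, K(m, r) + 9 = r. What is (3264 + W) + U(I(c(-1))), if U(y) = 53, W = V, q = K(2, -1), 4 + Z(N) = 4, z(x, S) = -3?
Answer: 1703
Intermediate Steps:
K(m, r) = -9 + r
Z(N) = 0 (Z(N) = -4 + 4 = 0)
q = -10 (q = -9 - 1 = -10)
W = -1614
c(C) = -10 - C
I(R) = 0 (I(R) = 0*R = 0)
(3264 + W) + U(I(c(-1))) = (3264 - 1614) + 53 = 1650 + 53 = 1703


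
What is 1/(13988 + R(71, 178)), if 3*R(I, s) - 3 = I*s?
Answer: 3/54605 ≈ 5.4940e-5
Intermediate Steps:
R(I, s) = 1 + I*s/3 (R(I, s) = 1 + (I*s)/3 = 1 + I*s/3)
1/(13988 + R(71, 178)) = 1/(13988 + (1 + (⅓)*71*178)) = 1/(13988 + (1 + 12638/3)) = 1/(13988 + 12641/3) = 1/(54605/3) = 3/54605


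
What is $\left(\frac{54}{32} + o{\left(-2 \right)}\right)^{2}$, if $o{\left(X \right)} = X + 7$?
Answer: $\frac{11449}{256} \approx 44.723$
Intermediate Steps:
$o{\left(X \right)} = 7 + X$
$\left(\frac{54}{32} + o{\left(-2 \right)}\right)^{2} = \left(\frac{54}{32} + \left(7 - 2\right)\right)^{2} = \left(54 \cdot \frac{1}{32} + 5\right)^{2} = \left(\frac{27}{16} + 5\right)^{2} = \left(\frac{107}{16}\right)^{2} = \frac{11449}{256}$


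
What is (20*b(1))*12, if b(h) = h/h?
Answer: 240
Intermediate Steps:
b(h) = 1
(20*b(1))*12 = (20*1)*12 = 20*12 = 240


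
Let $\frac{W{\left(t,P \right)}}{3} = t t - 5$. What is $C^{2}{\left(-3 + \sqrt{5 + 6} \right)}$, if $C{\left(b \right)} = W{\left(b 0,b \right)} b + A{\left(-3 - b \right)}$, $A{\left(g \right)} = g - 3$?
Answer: $4580 - 1344 \sqrt{11} \approx 122.46$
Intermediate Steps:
$W{\left(t,P \right)} = -15 + 3 t^{2}$ ($W{\left(t,P \right)} = 3 \left(t t - 5\right) = 3 \left(t^{2} - 5\right) = 3 \left(-5 + t^{2}\right) = -15 + 3 t^{2}$)
$A{\left(g \right)} = -3 + g$
$C{\left(b \right)} = -6 - 16 b$ ($C{\left(b \right)} = \left(-15 + 3 \left(b 0\right)^{2}\right) b - \left(6 + b\right) = \left(-15 + 3 \cdot 0^{2}\right) b - \left(6 + b\right) = \left(-15 + 3 \cdot 0\right) b - \left(6 + b\right) = \left(-15 + 0\right) b - \left(6 + b\right) = - 15 b - \left(6 + b\right) = -6 - 16 b$)
$C^{2}{\left(-3 + \sqrt{5 + 6} \right)} = \left(-6 - 16 \left(-3 + \sqrt{5 + 6}\right)\right)^{2} = \left(-6 - 16 \left(-3 + \sqrt{11}\right)\right)^{2} = \left(-6 + \left(48 - 16 \sqrt{11}\right)\right)^{2} = \left(42 - 16 \sqrt{11}\right)^{2}$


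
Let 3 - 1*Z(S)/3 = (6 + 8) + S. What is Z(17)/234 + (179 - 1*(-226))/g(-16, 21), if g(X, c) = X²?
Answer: 12211/9984 ≈ 1.2231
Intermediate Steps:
Z(S) = -33 - 3*S (Z(S) = 9 - 3*((6 + 8) + S) = 9 - 3*(14 + S) = 9 + (-42 - 3*S) = -33 - 3*S)
Z(17)/234 + (179 - 1*(-226))/g(-16, 21) = (-33 - 3*17)/234 + (179 - 1*(-226))/((-16)²) = (-33 - 51)*(1/234) + (179 + 226)/256 = -84*1/234 + 405*(1/256) = -14/39 + 405/256 = 12211/9984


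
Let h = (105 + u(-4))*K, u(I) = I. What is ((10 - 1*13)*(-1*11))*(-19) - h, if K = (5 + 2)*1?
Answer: -1334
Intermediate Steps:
K = 7 (K = 7*1 = 7)
h = 707 (h = (105 - 4)*7 = 101*7 = 707)
((10 - 1*13)*(-1*11))*(-19) - h = ((10 - 1*13)*(-1*11))*(-19) - 1*707 = ((10 - 13)*(-11))*(-19) - 707 = -3*(-11)*(-19) - 707 = 33*(-19) - 707 = -627 - 707 = -1334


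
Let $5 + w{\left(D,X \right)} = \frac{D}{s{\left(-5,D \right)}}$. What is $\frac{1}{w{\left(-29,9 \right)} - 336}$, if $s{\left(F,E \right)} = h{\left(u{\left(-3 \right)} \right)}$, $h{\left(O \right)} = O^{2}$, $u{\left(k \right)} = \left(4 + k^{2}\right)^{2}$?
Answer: $- \frac{28561}{9739330} \approx -0.0029325$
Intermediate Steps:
$s{\left(F,E \right)} = 28561$ ($s{\left(F,E \right)} = \left(\left(4 + \left(-3\right)^{2}\right)^{2}\right)^{2} = \left(\left(4 + 9\right)^{2}\right)^{2} = \left(13^{2}\right)^{2} = 169^{2} = 28561$)
$w{\left(D,X \right)} = -5 + \frac{D}{28561}$
$\frac{1}{w{\left(-29,9 \right)} - 336} = \frac{1}{\left(-5 + \frac{1}{28561} \left(-29\right)\right) - 336} = \frac{1}{\left(-5 - \frac{29}{28561}\right) - 336} = \frac{1}{- \frac{142834}{28561} - 336} = \frac{1}{- \frac{9739330}{28561}} = - \frac{28561}{9739330}$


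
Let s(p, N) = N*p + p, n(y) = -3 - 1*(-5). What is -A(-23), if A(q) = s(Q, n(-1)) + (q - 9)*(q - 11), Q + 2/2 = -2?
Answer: -1079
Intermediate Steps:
Q = -3 (Q = -1 - 2 = -3)
n(y) = 2 (n(y) = -3 + 5 = 2)
s(p, N) = p + N*p
A(q) = -9 + (-11 + q)*(-9 + q) (A(q) = -3*(1 + 2) + (q - 9)*(q - 11) = -3*3 + (-9 + q)*(-11 + q) = -9 + (-11 + q)*(-9 + q))
-A(-23) = -(90 + (-23)² - 20*(-23)) = -(90 + 529 + 460) = -1*1079 = -1079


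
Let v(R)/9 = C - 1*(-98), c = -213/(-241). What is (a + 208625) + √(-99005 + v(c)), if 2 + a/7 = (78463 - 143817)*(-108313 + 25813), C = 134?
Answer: 37742143611 + I*√96917 ≈ 3.7742e+10 + 311.31*I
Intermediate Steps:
a = 37741934986 (a = -14 + 7*((78463 - 143817)*(-108313 + 25813)) = -14 + 7*(-65354*(-82500)) = -14 + 7*5391705000 = -14 + 37741935000 = 37741934986)
c = 213/241 (c = -213*(-1/241) = 213/241 ≈ 0.88382)
v(R) = 2088 (v(R) = 9*(134 - 1*(-98)) = 9*(134 + 98) = 9*232 = 2088)
(a + 208625) + √(-99005 + v(c)) = (37741934986 + 208625) + √(-99005 + 2088) = 37742143611 + √(-96917) = 37742143611 + I*√96917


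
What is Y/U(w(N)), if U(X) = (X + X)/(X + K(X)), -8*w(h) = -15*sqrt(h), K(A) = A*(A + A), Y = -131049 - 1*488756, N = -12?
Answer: -619805/2 - 9297075*I*sqrt(3)/4 ≈ -3.099e+5 - 4.0258e+6*I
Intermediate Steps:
Y = -619805 (Y = -131049 - 488756 = -619805)
K(A) = 2*A**2 (K(A) = A*(2*A) = 2*A**2)
w(h) = 15*sqrt(h)/8 (w(h) = -(-15)*sqrt(h)/8 = 15*sqrt(h)/8)
U(X) = 2*X/(X + 2*X**2) (U(X) = (X + X)/(X + 2*X**2) = (2*X)/(X + 2*X**2) = 2*X/(X + 2*X**2))
Y/U(w(N)) = -(619805/2 + 9297075*I*sqrt(3)/4) = -619805*(1/2 + 15*I*sqrt(3)/4) = -619805/2 - 9297075*I*sqrt(3)/4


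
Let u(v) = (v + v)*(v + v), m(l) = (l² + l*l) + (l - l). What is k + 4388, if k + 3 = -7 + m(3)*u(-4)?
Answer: 5530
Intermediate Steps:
m(l) = 2*l² (m(l) = (l² + l²) + 0 = 2*l² + 0 = 2*l²)
u(v) = 4*v² (u(v) = (2*v)*(2*v) = 4*v²)
k = 1142 (k = -3 + (-7 + (2*3²)*(4*(-4)²)) = -3 + (-7 + (2*9)*(4*16)) = -3 + (-7 + 18*64) = -3 + (-7 + 1152) = -3 + 1145 = 1142)
k + 4388 = 1142 + 4388 = 5530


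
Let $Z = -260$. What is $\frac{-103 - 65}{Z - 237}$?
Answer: $\frac{24}{71} \approx 0.33803$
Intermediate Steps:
$\frac{-103 - 65}{Z - 237} = \frac{-103 - 65}{-260 - 237} = - \frac{168}{-497} = \left(-168\right) \left(- \frac{1}{497}\right) = \frac{24}{71}$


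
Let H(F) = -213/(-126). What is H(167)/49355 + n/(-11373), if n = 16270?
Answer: -3747270913/2619467270 ≈ -1.4305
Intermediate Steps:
H(F) = 71/42 (H(F) = -213*(-1/126) = 71/42)
H(167)/49355 + n/(-11373) = (71/42)/49355 + 16270/(-11373) = (71/42)*(1/49355) + 16270*(-1/11373) = 71/2072910 - 16270/11373 = -3747270913/2619467270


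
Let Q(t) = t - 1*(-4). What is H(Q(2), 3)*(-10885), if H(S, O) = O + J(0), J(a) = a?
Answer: -32655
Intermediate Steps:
Q(t) = 4 + t (Q(t) = t + 4 = 4 + t)
H(S, O) = O (H(S, O) = O + 0 = O)
H(Q(2), 3)*(-10885) = 3*(-10885) = -32655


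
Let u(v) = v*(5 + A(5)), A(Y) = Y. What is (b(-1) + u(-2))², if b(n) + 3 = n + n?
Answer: 625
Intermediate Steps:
b(n) = -3 + 2*n (b(n) = -3 + (n + n) = -3 + 2*n)
u(v) = 10*v (u(v) = v*(5 + 5) = v*10 = 10*v)
(b(-1) + u(-2))² = ((-3 + 2*(-1)) + 10*(-2))² = ((-3 - 2) - 20)² = (-5 - 20)² = (-25)² = 625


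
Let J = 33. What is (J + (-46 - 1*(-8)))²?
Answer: 25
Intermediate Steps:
(J + (-46 - 1*(-8)))² = (33 + (-46 - 1*(-8)))² = (33 + (-46 + 8))² = (33 - 38)² = (-5)² = 25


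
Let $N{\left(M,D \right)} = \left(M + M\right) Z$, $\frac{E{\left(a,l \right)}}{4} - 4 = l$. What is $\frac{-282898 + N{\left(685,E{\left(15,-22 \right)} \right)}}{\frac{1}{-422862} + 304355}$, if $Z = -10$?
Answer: $- \frac{125420023476}{128700164009} \approx -0.97451$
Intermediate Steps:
$E{\left(a,l \right)} = 16 + 4 l$
$N{\left(M,D \right)} = - 20 M$ ($N{\left(M,D \right)} = \left(M + M\right) \left(-10\right) = 2 M \left(-10\right) = - 20 M$)
$\frac{-282898 + N{\left(685,E{\left(15,-22 \right)} \right)}}{\frac{1}{-422862} + 304355} = \frac{-282898 - 13700}{\frac{1}{-422862} + 304355} = \frac{-282898 - 13700}{- \frac{1}{422862} + 304355} = - \frac{296598}{\frac{128700164009}{422862}} = \left(-296598\right) \frac{422862}{128700164009} = - \frac{125420023476}{128700164009}$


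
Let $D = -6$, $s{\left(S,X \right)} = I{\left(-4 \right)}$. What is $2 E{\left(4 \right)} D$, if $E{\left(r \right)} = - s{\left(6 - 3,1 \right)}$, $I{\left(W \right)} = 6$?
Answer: $72$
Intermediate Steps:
$s{\left(S,X \right)} = 6$
$E{\left(r \right)} = -6$ ($E{\left(r \right)} = \left(-1\right) 6 = -6$)
$2 E{\left(4 \right)} D = 2 \left(-6\right) \left(-6\right) = \left(-12\right) \left(-6\right) = 72$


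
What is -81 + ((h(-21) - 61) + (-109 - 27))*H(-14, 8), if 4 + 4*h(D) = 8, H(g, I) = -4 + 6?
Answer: -473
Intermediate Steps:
H(g, I) = 2
h(D) = 1 (h(D) = -1 + (¼)*8 = -1 + 2 = 1)
-81 + ((h(-21) - 61) + (-109 - 27))*H(-14, 8) = -81 + ((1 - 61) + (-109 - 27))*2 = -81 + (-60 - 136)*2 = -81 - 196*2 = -81 - 392 = -473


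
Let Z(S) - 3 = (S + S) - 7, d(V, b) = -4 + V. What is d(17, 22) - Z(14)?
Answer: -11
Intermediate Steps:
Z(S) = -4 + 2*S (Z(S) = 3 + ((S + S) - 7) = 3 + (2*S - 7) = 3 + (-7 + 2*S) = -4 + 2*S)
d(17, 22) - Z(14) = (-4 + 17) - (-4 + 2*14) = 13 - (-4 + 28) = 13 - 1*24 = 13 - 24 = -11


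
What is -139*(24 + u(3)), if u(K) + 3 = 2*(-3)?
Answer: -2085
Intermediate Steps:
u(K) = -9 (u(K) = -3 + 2*(-3) = -3 - 6 = -9)
-139*(24 + u(3)) = -139*(24 - 9) = -139*15 = -2085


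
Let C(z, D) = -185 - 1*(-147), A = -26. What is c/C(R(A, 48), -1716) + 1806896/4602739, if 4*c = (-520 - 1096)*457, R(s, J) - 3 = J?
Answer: 424931579070/87452041 ≈ 4859.0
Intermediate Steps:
R(s, J) = 3 + J
C(z, D) = -38 (C(z, D) = -185 + 147 = -38)
c = -184628 (c = ((-520 - 1096)*457)/4 = (-1616*457)/4 = (1/4)*(-738512) = -184628)
c/C(R(A, 48), -1716) + 1806896/4602739 = -184628/(-38) + 1806896/4602739 = -184628*(-1/38) + 1806896*(1/4602739) = 92314/19 + 1806896/4602739 = 424931579070/87452041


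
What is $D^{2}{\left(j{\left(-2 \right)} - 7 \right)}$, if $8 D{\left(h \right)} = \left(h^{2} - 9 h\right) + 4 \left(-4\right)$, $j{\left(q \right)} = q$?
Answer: $\frac{5329}{16} \approx 333.06$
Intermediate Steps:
$D{\left(h \right)} = -2 - \frac{9 h}{8} + \frac{h^{2}}{8}$ ($D{\left(h \right)} = \frac{\left(h^{2} - 9 h\right) + 4 \left(-4\right)}{8} = \frac{\left(h^{2} - 9 h\right) - 16}{8} = \frac{-16 + h^{2} - 9 h}{8} = -2 - \frac{9 h}{8} + \frac{h^{2}}{8}$)
$D^{2}{\left(j{\left(-2 \right)} - 7 \right)} = \left(-2 - \frac{9 \left(-2 - 7\right)}{8} + \frac{\left(-2 - 7\right)^{2}}{8}\right)^{2} = \left(-2 - - \frac{81}{8} + \frac{\left(-9\right)^{2}}{8}\right)^{2} = \left(-2 + \frac{81}{8} + \frac{1}{8} \cdot 81\right)^{2} = \left(-2 + \frac{81}{8} + \frac{81}{8}\right)^{2} = \left(\frac{73}{4}\right)^{2} = \frac{5329}{16}$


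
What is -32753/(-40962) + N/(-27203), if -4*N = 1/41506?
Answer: 73962020075789/92499382209432 ≈ 0.79959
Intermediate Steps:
N = -1/166024 (N = -¼/41506 = -¼*1/41506 = -1/166024 ≈ -6.0232e-6)
-32753/(-40962) + N/(-27203) = -32753/(-40962) - 1/166024/(-27203) = -32753*(-1/40962) - 1/166024*(-1/27203) = 32753/40962 + 1/4516350872 = 73962020075789/92499382209432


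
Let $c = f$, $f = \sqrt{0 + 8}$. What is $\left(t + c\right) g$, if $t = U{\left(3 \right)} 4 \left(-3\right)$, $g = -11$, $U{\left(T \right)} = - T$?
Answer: $-396 - 22 \sqrt{2} \approx -427.11$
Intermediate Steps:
$t = 36$ ($t = \left(-1\right) 3 \cdot 4 \left(-3\right) = \left(-3\right) 4 \left(-3\right) = \left(-12\right) \left(-3\right) = 36$)
$f = 2 \sqrt{2}$ ($f = \sqrt{8} = 2 \sqrt{2} \approx 2.8284$)
$c = 2 \sqrt{2} \approx 2.8284$
$\left(t + c\right) g = \left(36 + 2 \sqrt{2}\right) \left(-11\right) = -396 - 22 \sqrt{2}$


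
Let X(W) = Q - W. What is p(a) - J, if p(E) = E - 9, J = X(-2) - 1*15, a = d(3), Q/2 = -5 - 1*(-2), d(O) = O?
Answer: 13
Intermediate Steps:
Q = -6 (Q = 2*(-5 - 1*(-2)) = 2*(-5 + 2) = 2*(-3) = -6)
a = 3
X(W) = -6 - W
J = -19 (J = (-6 - 1*(-2)) - 1*15 = (-6 + 2) - 15 = -4 - 15 = -19)
p(E) = -9 + E
p(a) - J = (-9 + 3) - 1*(-19) = -6 + 19 = 13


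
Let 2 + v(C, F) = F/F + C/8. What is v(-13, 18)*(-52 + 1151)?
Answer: -23079/8 ≈ -2884.9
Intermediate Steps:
v(C, F) = -1 + C/8 (v(C, F) = -2 + (F/F + C/8) = -2 + (1 + C*(1/8)) = -2 + (1 + C/8) = -1 + C/8)
v(-13, 18)*(-52 + 1151) = (-1 + (1/8)*(-13))*(-52 + 1151) = (-1 - 13/8)*1099 = -21/8*1099 = -23079/8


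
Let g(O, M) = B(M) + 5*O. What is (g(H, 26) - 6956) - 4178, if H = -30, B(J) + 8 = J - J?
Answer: -11292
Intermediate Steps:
B(J) = -8 (B(J) = -8 + (J - J) = -8 + 0 = -8)
g(O, M) = -8 + 5*O
(g(H, 26) - 6956) - 4178 = ((-8 + 5*(-30)) - 6956) - 4178 = ((-8 - 150) - 6956) - 4178 = (-158 - 6956) - 4178 = -7114 - 4178 = -11292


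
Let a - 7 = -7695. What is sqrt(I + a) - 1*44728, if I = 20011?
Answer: -44728 + sqrt(12323) ≈ -44617.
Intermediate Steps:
a = -7688 (a = 7 - 7695 = -7688)
sqrt(I + a) - 1*44728 = sqrt(20011 - 7688) - 1*44728 = sqrt(12323) - 44728 = -44728 + sqrt(12323)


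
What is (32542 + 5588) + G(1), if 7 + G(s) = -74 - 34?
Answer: 38015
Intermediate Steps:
G(s) = -115 (G(s) = -7 + (-74 - 34) = -7 - 108 = -115)
(32542 + 5588) + G(1) = (32542 + 5588) - 115 = 38130 - 115 = 38015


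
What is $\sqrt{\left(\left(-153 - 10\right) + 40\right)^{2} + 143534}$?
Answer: $\sqrt{158663} \approx 398.33$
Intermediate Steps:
$\sqrt{\left(\left(-153 - 10\right) + 40\right)^{2} + 143534} = \sqrt{\left(-163 + 40\right)^{2} + 143534} = \sqrt{\left(-123\right)^{2} + 143534} = \sqrt{15129 + 143534} = \sqrt{158663}$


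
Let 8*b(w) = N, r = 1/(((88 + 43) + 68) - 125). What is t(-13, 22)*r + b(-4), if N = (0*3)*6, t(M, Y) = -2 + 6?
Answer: 2/37 ≈ 0.054054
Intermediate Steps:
t(M, Y) = 4
N = 0 (N = 0*6 = 0)
r = 1/74 (r = 1/((131 + 68) - 125) = 1/(199 - 125) = 1/74 ≈ 0.013514)
b(w) = 0 (b(w) = (1/8)*0 = 0)
t(-13, 22)*r + b(-4) = 4*(1/74) + 0 = 2/37 + 0 = 2/37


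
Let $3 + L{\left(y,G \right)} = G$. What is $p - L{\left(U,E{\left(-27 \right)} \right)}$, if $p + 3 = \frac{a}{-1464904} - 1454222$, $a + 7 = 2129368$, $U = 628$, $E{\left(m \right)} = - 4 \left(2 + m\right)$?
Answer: $- \frac{2130444244449}{1464904} \approx -1.4543 \cdot 10^{6}$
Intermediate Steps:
$E{\left(m \right)} = -8 - 4 m$
$L{\left(y,G \right)} = -3 + G$
$a = 2129361$ ($a = -7 + 2129368 = 2129361$)
$p = - \frac{2130302148761}{1464904}$ ($p = -3 - \left(1454222 - \frac{2129361}{-1464904}\right) = -3 + \left(2129361 \left(- \frac{1}{1464904}\right) - 1454222\right) = -3 - \frac{2130297754049}{1464904} = - \frac{2130302148761}{1464904} \approx -1.4542 \cdot 10^{6}$)
$p - L{\left(U,E{\left(-27 \right)} \right)} = - \frac{2130302148761}{1464904} - \left(-3 - -100\right) = - \frac{2130302148761}{1464904} - \left(-3 + \left(-8 + 108\right)\right) = - \frac{2130302148761}{1464904} - \left(-3 + 100\right) = - \frac{2130302148761}{1464904} - 97 = - \frac{2130444244449}{1464904}$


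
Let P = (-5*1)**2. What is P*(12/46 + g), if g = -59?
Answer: -33775/23 ≈ -1468.5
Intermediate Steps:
P = 25 (P = (-5)**2 = 25)
P*(12/46 + g) = 25*(12/46 - 59) = 25*(12*(1/46) - 59) = 25*(6/23 - 59) = 25*(-1351/23) = -33775/23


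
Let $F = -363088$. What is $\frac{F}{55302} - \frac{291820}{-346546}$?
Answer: $- \frac{27422116102}{4791171723} \approx -5.7235$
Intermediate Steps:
$\frac{F}{55302} - \frac{291820}{-346546} = - \frac{363088}{55302} - \frac{291820}{-346546} = \left(-363088\right) \frac{1}{55302} - - \frac{145910}{173273} = - \frac{181544}{27651} + \frac{145910}{173273} = - \frac{27422116102}{4791171723}$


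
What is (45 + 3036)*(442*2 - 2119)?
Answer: -3805035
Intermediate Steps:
(45 + 3036)*(442*2 - 2119) = 3081*(884 - 2119) = 3081*(-1235) = -3805035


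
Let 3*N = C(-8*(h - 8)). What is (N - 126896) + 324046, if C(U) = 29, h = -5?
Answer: 591479/3 ≈ 1.9716e+5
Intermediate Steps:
N = 29/3 (N = (⅓)*29 = 29/3 ≈ 9.6667)
(N - 126896) + 324046 = (29/3 - 126896) + 324046 = -380659/3 + 324046 = 591479/3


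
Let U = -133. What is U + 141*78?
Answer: 10865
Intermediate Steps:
U + 141*78 = -133 + 141*78 = -133 + 10998 = 10865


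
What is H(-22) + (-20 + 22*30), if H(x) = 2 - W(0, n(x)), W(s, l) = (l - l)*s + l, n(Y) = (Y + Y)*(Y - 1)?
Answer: -370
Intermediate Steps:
n(Y) = 2*Y*(-1 + Y) (n(Y) = (2*Y)*(-1 + Y) = 2*Y*(-1 + Y))
W(s, l) = l (W(s, l) = 0*s + l = 0 + l = l)
H(x) = 2 - 2*x*(-1 + x)
H(-22) + (-20 + 22*30) = (2 - 2*(-22)*(-1 - 22)) + (-20 + 22*30) = (2 - 2*(-22)*(-23)) + (-20 + 660) = (2 - 1012) + 640 = -1010 + 640 = -370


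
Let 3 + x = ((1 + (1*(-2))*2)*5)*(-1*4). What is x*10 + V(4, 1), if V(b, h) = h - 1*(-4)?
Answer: 575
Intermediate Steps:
V(b, h) = 4 + h (V(b, h) = h + 4 = 4 + h)
x = 57 (x = -3 + ((1 + (1*(-2))*2)*5)*(-1*4) = -3 + ((1 - 2*2)*5)*(-4) = -3 + ((1 - 4)*5)*(-4) = -3 - 3*5*(-4) = -3 - 15*(-4) = -3 + 60 = 57)
x*10 + V(4, 1) = 57*10 + (4 + 1) = 570 + 5 = 575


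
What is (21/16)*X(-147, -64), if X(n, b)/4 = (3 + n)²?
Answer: 108864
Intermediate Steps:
X(n, b) = 4*(3 + n)²
(21/16)*X(-147, -64) = (21/16)*(4*(3 - 147)²) = (21*(1/16))*(4*(-144)²) = 21*(4*20736)/16 = (21/16)*82944 = 108864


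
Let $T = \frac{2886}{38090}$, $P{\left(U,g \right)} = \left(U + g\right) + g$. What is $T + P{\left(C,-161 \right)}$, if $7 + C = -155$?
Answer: $- \frac{708949}{1465} \approx -483.92$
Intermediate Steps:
$C = -162$ ($C = -7 - 155 = -162$)
$P{\left(U,g \right)} = U + 2 g$
$T = \frac{111}{1465}$ ($T = 2886 \cdot \frac{1}{38090} = \frac{111}{1465} \approx 0.075768$)
$T + P{\left(C,-161 \right)} = \frac{111}{1465} + \left(-162 + 2 \left(-161\right)\right) = \frac{111}{1465} - 484 = - \frac{708949}{1465}$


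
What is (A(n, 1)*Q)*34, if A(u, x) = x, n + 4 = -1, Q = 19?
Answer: 646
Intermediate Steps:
n = -5 (n = -4 - 1 = -5)
(A(n, 1)*Q)*34 = (1*19)*34 = 19*34 = 646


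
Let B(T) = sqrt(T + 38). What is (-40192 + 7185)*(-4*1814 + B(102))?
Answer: 239498792 - 66014*sqrt(35) ≈ 2.3911e+8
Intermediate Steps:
B(T) = sqrt(38 + T)
(-40192 + 7185)*(-4*1814 + B(102)) = (-40192 + 7185)*(-4*1814 + sqrt(38 + 102)) = -33007*(-7256 + sqrt(140)) = -33007*(-7256 + 2*sqrt(35)) = 239498792 - 66014*sqrt(35)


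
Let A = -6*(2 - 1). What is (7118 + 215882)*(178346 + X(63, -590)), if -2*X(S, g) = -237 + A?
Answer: 39798252500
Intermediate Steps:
A = -6 (A = -6*1 = -6)
X(S, g) = 243/2 (X(S, g) = -(-237 - 6)/2 = -1/2*(-243) = 243/2)
(7118 + 215882)*(178346 + X(63, -590)) = (7118 + 215882)*(178346 + 243/2) = 223000*(356935/2) = 39798252500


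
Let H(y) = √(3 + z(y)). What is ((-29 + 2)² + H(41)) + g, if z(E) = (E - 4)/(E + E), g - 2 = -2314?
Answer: -1583 + √23206/82 ≈ -1581.1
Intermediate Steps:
g = -2312 (g = 2 - 2314 = -2312)
z(E) = (-4 + E)/(2*E) (z(E) = (-4 + E)/((2*E)) = (-4 + E)*(1/(2*E)) = (-4 + E)/(2*E))
H(y) = √(3 + (-4 + y)/(2*y))
((-29 + 2)² + H(41)) + g = ((-29 + 2)² + √(14 - 8/41)/2) - 2312 = ((-27)² + √(14 - 8*1/41)/2) - 2312 = (729 + √(14 - 8/41)/2) - 2312 = (729 + √(566/41)/2) - 2312 = (729 + (√23206/41)/2) - 2312 = (729 + √23206/82) - 2312 = -1583 + √23206/82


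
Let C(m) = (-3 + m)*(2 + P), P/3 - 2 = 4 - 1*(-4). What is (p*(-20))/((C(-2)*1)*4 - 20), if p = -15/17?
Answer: -5/187 ≈ -0.026738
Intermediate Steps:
P = 30 (P = 6 + 3*(4 - 1*(-4)) = 6 + 3*(4 + 4) = 6 + 3*8 = 6 + 24 = 30)
C(m) = -96 + 32*m (C(m) = (-3 + m)*(2 + 30) = (-3 + m)*32 = -96 + 32*m)
p = -15/17 (p = -15*1/17 = -15/17 ≈ -0.88235)
(p*(-20))/((C(-2)*1)*4 - 20) = (-15/17*(-20))/(((-96 + 32*(-2))*1)*4 - 20) = 300/(17*(((-96 - 64)*1)*4 - 20)) = 300/(17*(-160*1*4 - 20)) = 300/(17*(-160*4 - 20)) = 300/(17*(-640 - 20)) = (300/17)/(-660) = (300/17)*(-1/660) = -5/187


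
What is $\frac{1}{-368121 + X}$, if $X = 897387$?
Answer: $\frac{1}{529266} \approx 1.8894 \cdot 10^{-6}$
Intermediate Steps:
$\frac{1}{-368121 + X} = \frac{1}{-368121 + 897387} = \frac{1}{529266}$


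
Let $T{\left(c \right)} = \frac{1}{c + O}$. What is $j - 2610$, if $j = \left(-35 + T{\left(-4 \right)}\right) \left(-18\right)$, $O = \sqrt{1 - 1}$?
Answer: $- \frac{3951}{2} \approx -1975.5$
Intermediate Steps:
$O = 0$ ($O = \sqrt{0} = 0$)
$T{\left(c \right)} = \frac{1}{c}$ ($T{\left(c \right)} = \frac{1}{c + 0} = \frac{1}{c}$)
$j = \frac{1269}{2}$ ($j = \left(-35 + \frac{1}{-4}\right) \left(-18\right) = \left(-35 - \frac{1}{4}\right) \left(-18\right) = \left(- \frac{141}{4}\right) \left(-18\right) = \frac{1269}{2} \approx 634.5$)
$j - 2610 = \frac{1269}{2} - 2610 = - \frac{3951}{2}$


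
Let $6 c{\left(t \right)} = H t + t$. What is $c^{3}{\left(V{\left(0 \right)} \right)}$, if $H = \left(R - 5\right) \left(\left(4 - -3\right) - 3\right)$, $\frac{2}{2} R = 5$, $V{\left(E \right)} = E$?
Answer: $0$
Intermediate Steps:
$R = 5$
$H = 0$ ($H = \left(5 - 5\right) \left(\left(4 - -3\right) - 3\right) = 0 \left(\left(4 + 3\right) - 3\right) = 0 \left(7 - 3\right) = 0 \cdot 4 = 0$)
$c{\left(t \right)} = \frac{t}{6}$ ($c{\left(t \right)} = \frac{0 t + t}{6} = \frac{0 + t}{6} = \frac{t}{6}$)
$c^{3}{\left(V{\left(0 \right)} \right)} = \left(\frac{1}{6} \cdot 0\right)^{3} = 0^{3} = 0$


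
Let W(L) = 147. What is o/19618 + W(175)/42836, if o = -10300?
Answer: -219163477/420178324 ≈ -0.52160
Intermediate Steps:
o/19618 + W(175)/42836 = -10300/19618 + 147/42836 = -10300*1/19618 + 147*(1/42836) = -5150/9809 + 147/42836 = -219163477/420178324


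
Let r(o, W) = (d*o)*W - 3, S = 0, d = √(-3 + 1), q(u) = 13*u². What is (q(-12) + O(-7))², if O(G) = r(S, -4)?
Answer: 3493161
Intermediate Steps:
d = I*√2 (d = √(-2) = I*√2 ≈ 1.4142*I)
r(o, W) = -3 + I*W*o*√2 (r(o, W) = ((I*√2)*o)*W - 3 = (I*o*√2)*W - 3 = I*W*o*√2 - 3 = -3 + I*W*o*√2)
O(G) = -3 (O(G) = -3 + I*(-4)*0*√2 = -3 + 0 = -3)
(q(-12) + O(-7))² = (13*(-12)² - 3)² = (13*144 - 3)² = (1872 - 3)² = 1869² = 3493161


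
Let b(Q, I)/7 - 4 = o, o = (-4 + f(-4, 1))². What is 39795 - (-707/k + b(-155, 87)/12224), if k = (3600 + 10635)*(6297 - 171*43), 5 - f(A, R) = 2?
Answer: 228514219638901/5742285120 ≈ 39795.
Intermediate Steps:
f(A, R) = 3 (f(A, R) = 5 - 1*2 = 5 - 2 = 3)
k = -15032160 (k = 14235*(6297 - 7353) = 14235*(-1056) = -15032160)
o = 1 (o = (-4 + 3)² = (-1)² = 1)
b(Q, I) = 35 (b(Q, I) = 28 + 7*1 = 28 + 7 = 35)
39795 - (-707/k + b(-155, 87)/12224) = 39795 - (-707/(-15032160) + 35/12224) = 39795 - (-707*(-1/15032160) + 35*(1/12224)) = 39795 - (707/15032160 + 35/12224) = 39795 - 1*16711499/5742285120 = 39795 - 16711499/5742285120 = 228514219638901/5742285120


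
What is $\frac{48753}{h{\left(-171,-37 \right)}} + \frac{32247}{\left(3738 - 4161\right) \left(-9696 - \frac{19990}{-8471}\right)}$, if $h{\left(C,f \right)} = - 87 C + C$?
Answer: $\frac{5238986771934}{1576563601787} \approx 3.323$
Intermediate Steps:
$h{\left(C,f \right)} = - 86 C$
$\frac{48753}{h{\left(-171,-37 \right)}} + \frac{32247}{\left(3738 - 4161\right) \left(-9696 - \frac{19990}{-8471}\right)} = \frac{48753}{\left(-86\right) \left(-171\right)} + \frac{32247}{\left(3738 - 4161\right) \left(-9696 - \frac{19990}{-8471}\right)} = \frac{48753}{14706} + \frac{32247}{\left(-423\right) \left(-9696 - - \frac{19990}{8471}\right)} = 48753 \cdot \frac{1}{14706} + \frac{32247}{\left(-423\right) \left(-9696 + \frac{19990}{8471}\right)} = \frac{5417}{1634} + \frac{32247}{\left(-423\right) \left(- \frac{82114826}{8471}\right)} = \frac{5417}{1634} + \frac{32247}{\frac{34734571398}{8471}} = \frac{5417}{1634} + 32247 \cdot \frac{8471}{34734571398} = \frac{5417}{1634} + \frac{30351593}{3859396822} = \frac{5238986771934}{1576563601787}$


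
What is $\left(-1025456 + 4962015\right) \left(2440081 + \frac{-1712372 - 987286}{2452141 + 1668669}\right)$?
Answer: $\frac{19791261934895859584}{2060405} \approx 9.6055 \cdot 10^{12}$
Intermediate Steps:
$\left(-1025456 + 4962015\right) \left(2440081 + \frac{-1712372 - 987286}{2452141 + 1668669}\right) = 3936559 \left(2440081 - \frac{2699658}{4120810}\right) = 3936559 \left(2440081 - \frac{1349829}{2060405}\right) = 3936559 \cdot \frac{5027553742976}{2060405} = \frac{19791261934895859584}{2060405}$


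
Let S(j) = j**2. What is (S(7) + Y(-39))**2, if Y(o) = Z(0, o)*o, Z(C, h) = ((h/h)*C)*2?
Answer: 2401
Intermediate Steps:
Z(C, h) = 2*C (Z(C, h) = (1*C)*2 = C*2 = 2*C)
Y(o) = 0 (Y(o) = (2*0)*o = 0*o = 0)
(S(7) + Y(-39))**2 = (7**2 + 0)**2 = (49 + 0)**2 = 49**2 = 2401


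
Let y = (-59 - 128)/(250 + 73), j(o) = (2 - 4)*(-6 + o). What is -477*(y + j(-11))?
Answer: -302895/19 ≈ -15942.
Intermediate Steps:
j(o) = 12 - 2*o (j(o) = -2*(-6 + o) = 12 - 2*o)
y = -11/19 (y = -187/323 = -187*1/323 = -11/19 ≈ -0.57895)
-477*(y + j(-11)) = -477*(-11/19 + (12 - 2*(-11))) = -477*(-11/19 + (12 + 22)) = -477*(-11/19 + 34) = -477*635/19 = -302895/19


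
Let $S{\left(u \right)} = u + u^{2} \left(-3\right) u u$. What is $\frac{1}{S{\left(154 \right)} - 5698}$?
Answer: $- \frac{1}{1687351512} \approx -5.9265 \cdot 10^{-10}$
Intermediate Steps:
$S{\left(u \right)} = u - 3 u^{4}$ ($S{\left(u \right)} = u + - 3 u^{2} u u = u + - 3 u^{3} u = u - 3 u^{4}$)
$\frac{1}{S{\left(154 \right)} - 5698} = \frac{1}{\left(154 - 3 \cdot 154^{4}\right) - 5698} = \frac{1}{\left(154 - 1687345968\right) - 5698} = \frac{1}{-1687345814 - 5698} = \frac{1}{-1687351512} = - \frac{1}{1687351512}$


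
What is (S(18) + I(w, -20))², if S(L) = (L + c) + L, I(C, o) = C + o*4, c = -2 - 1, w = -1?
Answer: 2304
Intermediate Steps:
c = -3
I(C, o) = C + 4*o
S(L) = -3 + 2*L (S(L) = (L - 3) + L = (-3 + L) + L = -3 + 2*L)
(S(18) + I(w, -20))² = ((-3 + 2*18) + (-1 + 4*(-20)))² = ((-3 + 36) + (-1 - 80))² = (33 - 81)² = (-48)² = 2304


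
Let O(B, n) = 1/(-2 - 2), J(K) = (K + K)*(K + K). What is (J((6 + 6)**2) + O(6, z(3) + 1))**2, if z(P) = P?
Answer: 110074650625/16 ≈ 6.8797e+9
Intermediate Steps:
J(K) = 4*K**2 (J(K) = (2*K)*(2*K) = 4*K**2)
O(B, n) = -1/4 (O(B, n) = 1/(-4) = -1/4)
(J((6 + 6)**2) + O(6, z(3) + 1))**2 = (4*((6 + 6)**2)**2 - 1/4)**2 = (4*(12**2)**2 - 1/4)**2 = (4*144**2 - 1/4)**2 = (4*20736 - 1/4)**2 = (82944 - 1/4)**2 = (331775/4)**2 = 110074650625/16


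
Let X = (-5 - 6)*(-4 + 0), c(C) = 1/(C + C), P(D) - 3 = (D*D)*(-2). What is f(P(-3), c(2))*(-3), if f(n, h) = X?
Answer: -132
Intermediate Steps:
P(D) = 3 - 2*D**2 (P(D) = 3 + (D*D)*(-2) = 3 + D**2*(-2) = 3 - 2*D**2)
c(C) = 1/(2*C)
X = 44 (X = -11*(-4) = 44)
f(n, h) = 44
f(P(-3), c(2))*(-3) = 44*(-3) = -132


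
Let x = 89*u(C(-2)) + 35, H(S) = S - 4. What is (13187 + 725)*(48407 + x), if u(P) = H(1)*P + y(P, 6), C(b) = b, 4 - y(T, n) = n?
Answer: 678877776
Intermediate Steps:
y(T, n) = 4 - n
H(S) = -4 + S
u(P) = -2 - 3*P (u(P) = (-4 + 1)*P + (4 - 1*6) = -3*P + (4 - 6) = -3*P - 2 = -2 - 3*P)
x = 391 (x = 89*(-2 - 3*(-2)) + 35 = 89*(-2 + 6) + 35 = 89*4 + 35 = 356 + 35 = 391)
(13187 + 725)*(48407 + x) = (13187 + 725)*(48407 + 391) = 13912*48798 = 678877776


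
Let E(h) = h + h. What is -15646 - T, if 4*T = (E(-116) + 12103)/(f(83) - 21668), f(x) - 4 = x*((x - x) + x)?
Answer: -308222243/19700 ≈ -15646.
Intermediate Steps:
f(x) = 4 + x**2 (f(x) = 4 + x*((x - x) + x) = 4 + x*(0 + x) = 4 + x*x = 4 + x**2)
E(h) = 2*h
T = -3957/19700 (T = ((2*(-116) + 12103)/((4 + 83**2) - 21668))/4 = ((-232 + 12103)/((4 + 6889) - 21668))/4 = (11871/(6893 - 21668))/4 = (11871/(-14775))/4 = (11871*(-1/14775))/4 = (1/4)*(-3957/4925) = -3957/19700 ≈ -0.20086)
-15646 - T = -15646 - 1*(-3957/19700) = -15646 + 3957/19700 = -308222243/19700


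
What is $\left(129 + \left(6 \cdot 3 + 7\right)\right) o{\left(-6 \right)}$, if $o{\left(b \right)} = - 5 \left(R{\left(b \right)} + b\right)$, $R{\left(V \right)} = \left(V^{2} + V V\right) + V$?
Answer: $-46200$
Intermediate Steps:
$R{\left(V \right)} = V + 2 V^{2}$ ($R{\left(V \right)} = \left(V^{2} + V^{2}\right) + V = 2 V^{2} + V = V + 2 V^{2}$)
$o{\left(b \right)} = - 5 b - 5 b \left(1 + 2 b\right)$ ($o{\left(b \right)} = - 5 \left(b \left(1 + 2 b\right) + b\right) = - 5 \left(b + b \left(1 + 2 b\right)\right) = - 5 b - 5 b \left(1 + 2 b\right)$)
$\left(129 + \left(6 \cdot 3 + 7\right)\right) o{\left(-6 \right)} = \left(129 + \left(6 \cdot 3 + 7\right)\right) 10 \left(-6\right) \left(-1 - -6\right) = \left(129 + \left(18 + 7\right)\right) 10 \left(-6\right) \left(-1 + 6\right) = \left(129 + 25\right) 10 \left(-6\right) 5 = 154 \left(-300\right) = -46200$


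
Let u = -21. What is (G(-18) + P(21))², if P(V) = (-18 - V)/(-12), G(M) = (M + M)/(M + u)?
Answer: 47089/2704 ≈ 17.415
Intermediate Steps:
G(M) = 2*M/(-21 + M) (G(M) = (M + M)/(M - 21) = (2*M)/(-21 + M) = 2*M/(-21 + M))
P(V) = 3/2 + V/12 (P(V) = (-18 - V)*(-1/12) = 3/2 + V/12)
(G(-18) + P(21))² = (2*(-18)/(-21 - 18) + (3/2 + (1/12)*21))² = (2*(-18)/(-39) + (3/2 + 7/4))² = (2*(-18)*(-1/39) + 13/4)² = (12/13 + 13/4)² = (217/52)² = 47089/2704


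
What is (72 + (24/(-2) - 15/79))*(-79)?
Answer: -4725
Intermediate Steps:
(72 + (24/(-2) - 15/79))*(-79) = (72 + (24*(-1/2) - 15*1/79))*(-79) = (72 + (-12 - 15/79))*(-79) = (72 - 963/79)*(-79) = (4725/79)*(-79) = -4725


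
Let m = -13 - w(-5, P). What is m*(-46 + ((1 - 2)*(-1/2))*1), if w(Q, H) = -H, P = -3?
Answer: 728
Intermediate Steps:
m = -16 (m = -13 - (-1)*(-3) = -13 - 1*3 = -13 - 3 = -16)
m*(-46 + ((1 - 2)*(-1/2))*1) = -16*(-46 + ((1 - 2)*(-1/2))*1) = -16*(-46 - (-1)/2*1) = -16*(-46 - 1*(-½)*1) = -16*(-46 + (½)*1) = -16*(-46 + ½) = -16*(-91/2) = 728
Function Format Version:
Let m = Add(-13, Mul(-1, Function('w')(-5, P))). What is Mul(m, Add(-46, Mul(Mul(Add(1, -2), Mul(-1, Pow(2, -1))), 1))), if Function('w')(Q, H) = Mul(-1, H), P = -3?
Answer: 728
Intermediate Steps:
m = -16 (m = Add(-13, Mul(-1, Mul(-1, -3))) = Add(-13, Mul(-1, 3)) = Add(-13, -3) = -16)
Mul(m, Add(-46, Mul(Mul(Add(1, -2), Mul(-1, Pow(2, -1))), 1))) = Mul(-16, Add(-46, Mul(Mul(Add(1, -2), Mul(-1, Pow(2, -1))), 1))) = Mul(-16, Add(-46, Mul(Mul(-1, Mul(-1, Rational(1, 2))), 1))) = Mul(-16, Add(-46, Mul(Mul(-1, Rational(-1, 2)), 1))) = Mul(-16, Add(-46, Mul(Rational(1, 2), 1))) = Mul(-16, Add(-46, Rational(1, 2))) = Mul(-16, Rational(-91, 2)) = 728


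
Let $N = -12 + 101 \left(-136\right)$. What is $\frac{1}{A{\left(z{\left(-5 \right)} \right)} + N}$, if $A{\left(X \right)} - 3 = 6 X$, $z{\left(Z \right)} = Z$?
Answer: $- \frac{1}{13775} \approx -7.2595 \cdot 10^{-5}$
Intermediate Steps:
$N = -13748$ ($N = -12 - 13736 = -13748$)
$A{\left(X \right)} = 3 + 6 X$
$\frac{1}{A{\left(z{\left(-5 \right)} \right)} + N} = \frac{1}{\left(3 + 6 \left(-5\right)\right) - 13748} = \frac{1}{\left(3 - 30\right) - 13748} = \frac{1}{-27 - 13748} = \frac{1}{-13775} = - \frac{1}{13775}$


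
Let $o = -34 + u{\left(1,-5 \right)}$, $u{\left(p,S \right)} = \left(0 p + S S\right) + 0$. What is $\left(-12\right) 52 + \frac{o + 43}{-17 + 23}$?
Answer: $- \frac{1855}{3} \approx -618.33$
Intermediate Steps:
$u{\left(p,S \right)} = S^{2}$ ($u{\left(p,S \right)} = \left(0 + S^{2}\right) + 0 = S^{2} + 0 = S^{2}$)
$o = -9$ ($o = -34 + \left(-5\right)^{2} = -34 + 25 = -9$)
$\left(-12\right) 52 + \frac{o + 43}{-17 + 23} = \left(-12\right) 52 + \frac{-9 + 43}{-17 + 23} = -624 + \frac{34}{6} = -624 + 34 \cdot \frac{1}{6} = -624 + \frac{17}{3} = - \frac{1855}{3}$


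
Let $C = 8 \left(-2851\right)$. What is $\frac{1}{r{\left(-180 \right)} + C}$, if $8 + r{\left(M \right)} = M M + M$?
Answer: $\frac{1}{9404} \approx 0.00010634$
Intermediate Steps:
$C = -22808$
$r{\left(M \right)} = -8 + M + M^{2}$ ($r{\left(M \right)} = -8 + \left(M M + M\right) = -8 + \left(M^{2} + M\right) = -8 + \left(M + M^{2}\right) = -8 + M + M^{2}$)
$\frac{1}{r{\left(-180 \right)} + C} = \frac{1}{\left(-8 - 180 + \left(-180\right)^{2}\right) - 22808} = \frac{1}{\left(-8 - 180 + 32400\right) - 22808} = \frac{1}{32212 - 22808} = \frac{1}{9404}$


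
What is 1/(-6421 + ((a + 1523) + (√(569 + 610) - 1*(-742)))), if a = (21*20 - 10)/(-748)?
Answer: -193800442/805485893199 - 139876*√131/805485893199 ≈ -0.00024259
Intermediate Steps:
a = -205/374 (a = (420 - 10)*(-1/748) = 410*(-1/748) = -205/374 ≈ -0.54813)
1/(-6421 + ((a + 1523) + (√(569 + 610) - 1*(-742)))) = 1/(-6421 + ((-205/374 + 1523) + (√(569 + 610) - 1*(-742)))) = 1/(-6421 + (569397/374 + (√1179 + 742))) = 1/(-6421 + (569397/374 + (3*√131 + 742))) = 1/(-6421 + (569397/374 + (742 + 3*√131))) = 1/(-6421 + (846905/374 + 3*√131)) = 1/(-1554549/374 + 3*√131)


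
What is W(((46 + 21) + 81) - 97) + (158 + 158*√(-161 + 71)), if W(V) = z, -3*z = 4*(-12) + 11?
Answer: 511/3 + 474*I*√10 ≈ 170.33 + 1498.9*I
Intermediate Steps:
z = 37/3 (z = -(4*(-12) + 11)/3 = -(-48 + 11)/3 = -⅓*(-37) = 37/3 ≈ 12.333)
W(V) = 37/3
W(((46 + 21) + 81) - 97) + (158 + 158*√(-161 + 71)) = 37/3 + (158 + 158*√(-161 + 71)) = 37/3 + (158 + 158*√(-90)) = 37/3 + (158 + 158*(3*I*√10)) = 37/3 + (158 + 474*I*√10) = 511/3 + 474*I*√10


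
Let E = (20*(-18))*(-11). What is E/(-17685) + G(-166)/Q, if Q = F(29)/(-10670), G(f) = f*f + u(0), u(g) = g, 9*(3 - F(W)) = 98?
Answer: 1039957646992/27903 ≈ 3.7270e+7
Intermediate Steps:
E = 3960 (E = -360*(-11) = 3960)
F(W) = -71/9 (F(W) = 3 - ⅑*98 = 3 - 98/9 = -71/9)
G(f) = f² (G(f) = f*f + 0 = f² + 0 = f²)
Q = 71/96030 (Q = -71/9/(-10670) = -71/9*(-1/10670) = 71/96030 ≈ 0.00073935)
E/(-17685) + G(-166)/Q = 3960/(-17685) + (-166)²/(71/96030) = 3960*(-1/17685) + 27556*(96030/71) = -88/393 + 2646202680/71 = 1039957646992/27903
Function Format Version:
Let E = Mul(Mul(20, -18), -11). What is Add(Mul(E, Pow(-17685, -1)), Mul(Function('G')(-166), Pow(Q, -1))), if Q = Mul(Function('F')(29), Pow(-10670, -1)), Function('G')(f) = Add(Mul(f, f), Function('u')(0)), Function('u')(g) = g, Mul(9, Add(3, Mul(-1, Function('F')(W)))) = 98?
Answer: Rational(1039957646992, 27903) ≈ 3.7270e+7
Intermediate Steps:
E = 3960 (E = Mul(-360, -11) = 3960)
Function('F')(W) = Rational(-71, 9) (Function('F')(W) = Add(3, Mul(Rational(-1, 9), 98)) = Add(3, Rational(-98, 9)) = Rational(-71, 9))
Function('G')(f) = Pow(f, 2) (Function('G')(f) = Add(Mul(f, f), 0) = Add(Pow(f, 2), 0) = Pow(f, 2))
Q = Rational(71, 96030) (Q = Mul(Rational(-71, 9), Pow(-10670, -1)) = Mul(Rational(-71, 9), Rational(-1, 10670)) = Rational(71, 96030) ≈ 0.00073935)
Add(Mul(E, Pow(-17685, -1)), Mul(Function('G')(-166), Pow(Q, -1))) = Add(Mul(3960, Pow(-17685, -1)), Mul(Pow(-166, 2), Pow(Rational(71, 96030), -1))) = Add(Mul(3960, Rational(-1, 17685)), Mul(27556, Rational(96030, 71))) = Add(Rational(-88, 393), Rational(2646202680, 71)) = Rational(1039957646992, 27903)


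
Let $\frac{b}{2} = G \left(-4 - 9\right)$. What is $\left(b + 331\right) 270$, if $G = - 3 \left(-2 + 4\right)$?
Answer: $131490$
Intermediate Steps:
$G = -6$ ($G = \left(-3\right) 2 = -6$)
$b = 156$ ($b = 2 \left(- 6 \left(-4 - 9\right)\right) = 2 \left(\left(-6\right) \left(-13\right)\right) = 2 \cdot 78 = 156$)
$\left(b + 331\right) 270 = \left(156 + 331\right) 270 = 487 \cdot 270 = 131490$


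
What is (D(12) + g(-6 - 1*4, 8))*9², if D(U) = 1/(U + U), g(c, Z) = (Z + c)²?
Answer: 2619/8 ≈ 327.38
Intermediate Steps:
D(U) = 1/(2*U)
(D(12) + g(-6 - 1*4, 8))*9² = ((½)/12 + (8 + (-6 - 1*4))²)*9² = ((½)*(1/12) + (8 + (-6 - 4))²)*81 = (1/24 + (8 - 10)²)*81 = (1/24 + (-2)²)*81 = (1/24 + 4)*81 = (97/24)*81 = 2619/8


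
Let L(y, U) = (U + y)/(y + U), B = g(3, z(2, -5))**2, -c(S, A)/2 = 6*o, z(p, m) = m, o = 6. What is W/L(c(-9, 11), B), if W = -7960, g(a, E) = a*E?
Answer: -7960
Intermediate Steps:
g(a, E) = E*a
c(S, A) = -72 (c(S, A) = -12*6 = -2*36 = -72)
B = 225 (B = (-5*3)**2 = (-15)**2 = 225)
L(y, U) = 1 (L(y, U) = (U + y)/(U + y) = 1)
W/L(c(-9, 11), B) = -7960/1 = -7960*1 = -7960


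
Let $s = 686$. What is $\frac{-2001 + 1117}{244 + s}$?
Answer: $- \frac{442}{465} \approx -0.95054$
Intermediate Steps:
$\frac{-2001 + 1117}{244 + s} = \frac{-2001 + 1117}{244 + 686} = - \frac{884}{930} = \left(-884\right) \frac{1}{930} = - \frac{442}{465}$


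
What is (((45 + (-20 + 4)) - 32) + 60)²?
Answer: 3249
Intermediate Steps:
(((45 + (-20 + 4)) - 32) + 60)² = (((45 - 16) - 32) + 60)² = ((29 - 32) + 60)² = (-3 + 60)² = 57² = 3249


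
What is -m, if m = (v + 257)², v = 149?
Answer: -164836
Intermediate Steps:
m = 164836 (m = (149 + 257)² = 406² = 164836)
-m = -1*164836 = -164836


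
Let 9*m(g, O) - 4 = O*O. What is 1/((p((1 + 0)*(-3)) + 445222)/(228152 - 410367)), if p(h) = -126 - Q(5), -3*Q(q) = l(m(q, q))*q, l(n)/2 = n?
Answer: -4919805/12017882 ≈ -0.40937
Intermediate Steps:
m(g, O) = 4/9 + O²/9 (m(g, O) = 4/9 + (O*O)/9 = 4/9 + O²/9)
l(n) = 2*n
Q(q) = -q*(8/9 + 2*q²/9)/3 (Q(q) = -2*(4/9 + q²/9)*q/3 = -(8/9 + 2*q²/9)*q/3 = -q*(8/9 + 2*q²/9)/3)
p(h) = -3112/27 (p(h) = -126 - (-2)*5*(4 + 5²)/27 = -126 - (-2)*5*(4 + 25)/27 = -126 - (-2)*5*29/27 = -126 - 1*(-290/27) = -126 + 290/27 = -3112/27)
1/((p((1 + 0)*(-3)) + 445222)/(228152 - 410367)) = 1/((-3112/27 + 445222)/(228152 - 410367)) = 1/((12017882/27)/(-182215)) = 1/((12017882/27)*(-1/182215)) = 1/(-12017882/4919805) = -4919805/12017882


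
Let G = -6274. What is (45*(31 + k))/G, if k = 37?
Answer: -1530/3137 ≈ -0.48773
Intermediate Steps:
(45*(31 + k))/G = (45*(31 + 37))/(-6274) = (45*68)*(-1/6274) = 3060*(-1/6274) = -1530/3137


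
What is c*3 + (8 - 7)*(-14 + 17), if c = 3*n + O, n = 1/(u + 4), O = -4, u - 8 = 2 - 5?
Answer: -8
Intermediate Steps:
u = 5 (u = 8 + (2 - 5) = 8 - 3 = 5)
n = 1/9 (n = 1/(5 + 4) = 1/9 ≈ 0.11111)
c = -11/3 (c = 3*(1/9) - 4 = 1/3 - 4 = -11/3 ≈ -3.6667)
c*3 + (8 - 7)*(-14 + 17) = -11/3*3 + (8 - 7)*(-14 + 17) = -11 + 1*3 = -11 + 3 = -8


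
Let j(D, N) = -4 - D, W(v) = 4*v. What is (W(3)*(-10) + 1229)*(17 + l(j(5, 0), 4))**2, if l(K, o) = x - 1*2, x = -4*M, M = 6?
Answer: 89829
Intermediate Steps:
x = -24 (x = -4*6 = -24)
l(K, o) = -26 (l(K, o) = -24 - 1*2 = -24 - 2 = -26)
(W(3)*(-10) + 1229)*(17 + l(j(5, 0), 4))**2 = ((4*3)*(-10) + 1229)*(17 - 26)**2 = (12*(-10) + 1229)*(-9)**2 = (-120 + 1229)*81 = 1109*81 = 89829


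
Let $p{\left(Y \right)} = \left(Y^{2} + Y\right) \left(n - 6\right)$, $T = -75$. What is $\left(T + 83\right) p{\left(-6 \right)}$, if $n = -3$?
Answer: $-2160$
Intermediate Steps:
$p{\left(Y \right)} = - 9 Y - 9 Y^{2}$ ($p{\left(Y \right)} = \left(Y^{2} + Y\right) \left(-3 - 6\right) = \left(Y + Y^{2}\right) \left(-9\right) = - 9 Y - 9 Y^{2}$)
$\left(T + 83\right) p{\left(-6 \right)} = \left(-75 + 83\right) \left(\left(-9\right) \left(-6\right) \left(1 - 6\right)\right) = 8 \left(\left(-9\right) \left(-6\right) \left(-5\right)\right) = 8 \left(-270\right) = -2160$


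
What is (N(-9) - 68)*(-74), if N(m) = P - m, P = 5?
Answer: 3996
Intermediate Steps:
N(m) = 5 - m
(N(-9) - 68)*(-74) = ((5 - 1*(-9)) - 68)*(-74) = ((5 + 9) - 68)*(-74) = (14 - 68)*(-74) = -54*(-74) = 3996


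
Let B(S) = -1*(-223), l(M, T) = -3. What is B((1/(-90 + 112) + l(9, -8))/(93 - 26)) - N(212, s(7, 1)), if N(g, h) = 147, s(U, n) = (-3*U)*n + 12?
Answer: 76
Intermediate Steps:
s(U, n) = 12 - 3*U*n (s(U, n) = -3*U*n + 12 = 12 - 3*U*n)
B(S) = 223
B((1/(-90 + 112) + l(9, -8))/(93 - 26)) - N(212, s(7, 1)) = 223 - 1*147 = 223 - 147 = 76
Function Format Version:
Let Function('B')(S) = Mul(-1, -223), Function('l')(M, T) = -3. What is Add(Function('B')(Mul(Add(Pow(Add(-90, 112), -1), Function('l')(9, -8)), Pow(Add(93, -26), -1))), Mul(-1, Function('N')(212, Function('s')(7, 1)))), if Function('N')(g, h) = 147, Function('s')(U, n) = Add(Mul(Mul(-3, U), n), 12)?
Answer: 76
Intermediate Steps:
Function('s')(U, n) = Add(12, Mul(-3, U, n)) (Function('s')(U, n) = Add(Mul(-3, U, n), 12) = Add(12, Mul(-3, U, n)))
Function('B')(S) = 223
Add(Function('B')(Mul(Add(Pow(Add(-90, 112), -1), Function('l')(9, -8)), Pow(Add(93, -26), -1))), Mul(-1, Function('N')(212, Function('s')(7, 1)))) = Add(223, Mul(-1, 147)) = Add(223, -147) = 76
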